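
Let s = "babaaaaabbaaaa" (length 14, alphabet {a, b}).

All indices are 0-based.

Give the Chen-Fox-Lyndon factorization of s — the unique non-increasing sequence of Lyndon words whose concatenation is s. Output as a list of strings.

["b", "ab", "aaaaabb", "a", "a", "a", "a"]

emit factor 1: 'b' (i=0, period=1)
emit factor 2: 'ab' (i=1, period=2)
emit factor 3: 'aaaaabb' (i=3, period=7)
emit factor 4: 'a' (i=10, period=1)
emit factor 5: 'a' (i=11, period=1)
emit factor 6: 'a' (i=12, period=1)
emit factor 7: 'a' (i=13, period=1)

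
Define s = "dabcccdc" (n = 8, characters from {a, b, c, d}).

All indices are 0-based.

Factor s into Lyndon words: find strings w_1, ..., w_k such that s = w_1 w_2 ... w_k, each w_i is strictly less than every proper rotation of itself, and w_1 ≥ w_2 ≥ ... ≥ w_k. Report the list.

["d", "abcccdc"]

emit factor 1: 'd' (i=0, period=1)
emit factor 2: 'abcccdc' (i=1, period=7)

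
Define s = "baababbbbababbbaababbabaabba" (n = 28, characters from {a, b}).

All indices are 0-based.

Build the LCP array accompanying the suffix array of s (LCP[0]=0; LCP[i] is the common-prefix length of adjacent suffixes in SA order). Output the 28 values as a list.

rank | idx | suffix
   0 |  27 | a
   1 |  15 | aababbabaabba
   2 |   1 | aababbbbababbbaababbabaabba
   3 |  23 | aabba
   4 |  21 | abaabba
   5 |  16 | ababbabaabba
   6 |   9 | ababbbaababbabaabba
   7 |   2 | ababbbbababbbaababbabaabba
   8 |  24 | abba
   9 |  18 | abbabaabba
  10 |  11 | abbbaababbabaabba
  11 |   4 | abbbbababbbaababbabaabba
  12 |  26 | ba
  13 |  14 | baababbabaabba
  14 |   0 | baababbbbababbbaababbabaabba
  15 |  22 | baabba
  16 |  20 | babaabba
  17 |   8 | bababbbaababbabaabba
  18 |  17 | babbabaabba
  19 |  10 | babbbaababbabaabba
  20 |   3 | babbbbababbbaababbabaabba
  21 |  25 | bba
  22 |  13 | bbaababbabaabba
  23 |  19 | bbabaabba
  24 |   7 | bbababbbaababbabaabba
  25 |  12 | bbbaababbabaabba
  26 |   6 | bbbababbbaababbabaabba
  27 |   5 | bbbbababbbaababbabaabba

SA = [27, 15, 1, 23, 21, 16, 9, 2, 24, 18, 11, 4, 26, 14, 0, 22, 20, 8, 17, 10, 3, 25, 13, 19, 7, 12, 6, 5]
rank  pair      lcp
   1  s[27:],s[15:]  1  'a'
   2  s[15:],s[1:]  6  'aababb'
   3  s[1:],s[23:]  3  'aab'
   4  s[23:],s[21:]  1  'a'
   5  s[21:],s[16:]  3  'aba'
   6  s[16:],s[9:]  5  'ababb'
   7  s[9:],s[2:]  6  'ababbb'
   8  s[2:],s[24:]  2  'ab'
   9  s[24:],s[18:]  4  'abba'
  10  s[18:],s[11:]  3  'abb'
  11  s[11:],s[4:]  4  'abbb'
  12  s[4:],s[26:]  0  ''
  13  s[26:],s[14:]  2  'ba'
  14  s[14:],s[0:]  7  'baababb'
  15  s[0:],s[22:]  4  'baab'
  16  s[22:],s[20:]  2  'ba'
  17  s[20:],s[8:]  4  'baba'
  18  s[8:],s[17:]  3  'bab'
  19  s[17:],s[10:]  4  'babb'
  20  s[10:],s[3:]  5  'babbb'
  21  s[3:],s[25:]  1  'b'
  22  s[25:],s[13:]  3  'bba'
  23  s[13:],s[19:]  3  'bba'
  24  s[19:],s[7:]  5  'bbaba'
  25  s[7:],s[12:]  2  'bb'
  26  s[12:],s[6:]  4  'bbba'
  27  s[6:],s[5:]  3  'bbb'

[0, 1, 6, 3, 1, 3, 5, 6, 2, 4, 3, 4, 0, 2, 7, 4, 2, 4, 3, 4, 5, 1, 3, 3, 5, 2, 4, 3]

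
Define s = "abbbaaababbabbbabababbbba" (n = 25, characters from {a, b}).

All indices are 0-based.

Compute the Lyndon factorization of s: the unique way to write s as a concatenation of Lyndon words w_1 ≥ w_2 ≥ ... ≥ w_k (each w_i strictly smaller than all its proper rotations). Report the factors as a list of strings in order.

["abbb", "aaababbabbbabababbbb", "a"]

emit factor 1: 'abbb' (i=0, period=4)
emit factor 2: 'aaababbabbbabababbbb' (i=4, period=20)
emit factor 3: 'a' (i=24, period=1)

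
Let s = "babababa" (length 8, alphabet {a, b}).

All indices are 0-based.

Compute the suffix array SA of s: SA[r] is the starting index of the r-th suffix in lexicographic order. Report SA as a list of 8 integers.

sorted suffixes:
  #0 SA[0]=7  'a'
  #1 SA[1]=5  'aba'
  #2 SA[2]=3  'ababa'
  #3 SA[3]=1  'abababa'
  #4 SA[4]=6  'ba'
  #5 SA[5]=4  'baba'
  #6 SA[6]=2  'bababa'
  #7 SA[7]=0  'babababa'

[7, 5, 3, 1, 6, 4, 2, 0]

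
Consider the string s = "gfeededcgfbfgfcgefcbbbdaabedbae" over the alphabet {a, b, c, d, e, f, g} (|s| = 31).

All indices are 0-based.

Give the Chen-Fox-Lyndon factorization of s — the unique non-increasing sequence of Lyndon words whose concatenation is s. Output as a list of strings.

emit factor 1: 'g' (i=0, period=1)
emit factor 2: 'f' (i=1, period=1)
emit factor 3: 'e' (i=2, period=1)
emit factor 4: 'e' (i=3, period=1)
emit factor 5: 'de' (i=4, period=2)
emit factor 6: 'd' (i=6, period=1)
emit factor 7: 'cgf' (i=7, period=3)
emit factor 8: 'bfgfcgefc' (i=10, period=9)
emit factor 9: 'bbbd' (i=19, period=4)
emit factor 10: 'aabedbae' (i=23, period=8)

["g", "f", "e", "e", "de", "d", "cgf", "bfgfcgefc", "bbbd", "aabedbae"]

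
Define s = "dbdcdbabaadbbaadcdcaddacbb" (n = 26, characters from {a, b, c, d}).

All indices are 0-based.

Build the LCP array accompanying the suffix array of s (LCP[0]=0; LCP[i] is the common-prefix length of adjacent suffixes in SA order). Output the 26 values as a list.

sorted suffixes:
  #0 SA[0]=8  'aadbbaadcdcaddacbb'
  #1 SA[1]=13  'aadcdcaddacbb'
  #2 SA[2]=6  'abaadbbaadcdcaddacbb'
  #3 SA[3]=22  'acbb'
  #4 SA[4]=9  'adbbaadcdcaddacbb'
  #5 SA[5]=14  'adcdcaddacbb'
  #6 SA[6]=19  'addacbb'
  #7 SA[7]=25  'b'
  #8 SA[8]=7  'baadbbaadcdcaddacbb'
  #9 SA[9]=12  'baadcdcaddacbb'
  #10 SA[10]=5  'babaadbbaadcdcaddacbb'
  #11 SA[11]=24  'bb'
  #12 SA[12]=11  'bbaadcdcaddacbb'
  #13 SA[13]=1  'bdcdbabaadbbaadcdcaddacbb'
  #14 SA[14]=18  'caddacbb'
  #15 SA[15]=23  'cbb'
  #16 SA[16]=3  'cdbabaadbbaadcdcaddacbb'
  #17 SA[17]=16  'cdcaddacbb'
  #18 SA[18]=21  'dacbb'
  #19 SA[19]=4  'dbabaadbbaadcdcaddacbb'
  #20 SA[20]=10  'dbbaadcdcaddacbb'
  #21 SA[21]=0  'dbdcdbabaadbbaadcdcaddacbb'
  #22 SA[22]=17  'dcaddacbb'
  #23 SA[23]=2  'dcdbabaadbbaadcdcaddacbb'
  #24 SA[24]=15  'dcdcaddacbb'
  #25 SA[25]=20  'ddacbb'

SA = [8, 13, 6, 22, 9, 14, 19, 25, 7, 12, 5, 24, 11, 1, 18, 23, 3, 16, 21, 4, 10, 0, 17, 2, 15, 20]
i: (SA[i-1],SA[i]) lcp shared
  1: (8,13) 3 'aad'
  2: (13,6) 1 'a'
  3: (6,22) 1 'a'
  4: (22,9) 1 'a'
  5: (9,14) 2 'ad'
  6: (14,19) 2 'ad'
  7: (19,25) 0 ''
  8: (25,7) 1 'b'
  9: (7,12) 4 'baad'
  10: (12,5) 2 'ba'
  11: (5,24) 1 'b'
  12: (24,11) 2 'bb'
  13: (11,1) 1 'b'
  14: (1,18) 0 ''
  15: (18,23) 1 'c'
  16: (23,3) 1 'c'
  17: (3,16) 2 'cd'
  18: (16,21) 0 ''
  19: (21,4) 1 'd'
  20: (4,10) 2 'db'
  21: (10,0) 2 'db'
  22: (0,17) 1 'd'
  23: (17,2) 2 'dc'
  24: (2,15) 3 'dcd'
  25: (15,20) 1 'd'

[0, 3, 1, 1, 1, 2, 2, 0, 1, 4, 2, 1, 2, 1, 0, 1, 1, 2, 0, 1, 2, 2, 1, 2, 3, 1]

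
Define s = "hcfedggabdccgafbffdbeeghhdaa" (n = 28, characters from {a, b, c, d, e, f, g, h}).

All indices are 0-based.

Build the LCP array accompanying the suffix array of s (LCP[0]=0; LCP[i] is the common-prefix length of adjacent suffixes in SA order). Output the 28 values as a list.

[0, 1, 1, 1, 0, 1, 1, 0, 1, 1, 0, 1, 1, 1, 0, 1, 1, 0, 1, 1, 1, 0, 2, 1, 1, 0, 1, 1]

rank | idx | suffix
   0 |  27 | a
   1 |  26 | aa
   2 |   7 | abdccgafbffdbeeghhdaa
   3 |  13 | afbffdbeeghhdaa
   4 |   8 | bdccgafbffdbeeghhdaa
   5 |  19 | beeghhdaa
   6 |  15 | bffdbeeghhdaa
   7 |  10 | ccgafbffdbeeghhdaa
   8 |   1 | cfedggabdccgafbffdbeeghhdaa
   9 |  11 | cgafbffdbeeghhdaa
  10 |  25 | daa
  11 |  18 | dbeeghhdaa
  12 |   9 | dccgafbffdbeeghhdaa
  13 |   4 | dggabdccgafbffdbeeghhdaa
  14 |   3 | edggabdccgafbffdbeeghhdaa
  15 |  20 | eeghhdaa
  16 |  21 | eghhdaa
  17 |  14 | fbffdbeeghhdaa
  18 |  17 | fdbeeghhdaa
  19 |   2 | fedggabdccgafbffdbeeghhdaa
  20 |  16 | ffdbeeghhdaa
  21 |   6 | gabdccgafbffdbeeghhdaa
  22 |  12 | gafbffdbeeghhdaa
  23 |   5 | ggabdccgafbffdbeeghhdaa
  24 |  22 | ghhdaa
  25 |   0 | hcfedggabdccgafbffdbeeghhdaa
  26 |  24 | hdaa
  27 |  23 | hhdaa

SA = [27, 26, 7, 13, 8, 19, 15, 10, 1, 11, 25, 18, 9, 4, 3, 20, 21, 14, 17, 2, 16, 6, 12, 5, 22, 0, 24, 23]
i: (SA[i-1],SA[i]) lcp shared
  1: (27,26) 1 'a'
  2: (26,7) 1 'a'
  3: (7,13) 1 'a'
  4: (13,8) 0 ''
  5: (8,19) 1 'b'
  6: (19,15) 1 'b'
  7: (15,10) 0 ''
  8: (10,1) 1 'c'
  9: (1,11) 1 'c'
  10: (11,25) 0 ''
  11: (25,18) 1 'd'
  12: (18,9) 1 'd'
  13: (9,4) 1 'd'
  14: (4,3) 0 ''
  15: (3,20) 1 'e'
  16: (20,21) 1 'e'
  17: (21,14) 0 ''
  18: (14,17) 1 'f'
  19: (17,2) 1 'f'
  20: (2,16) 1 'f'
  21: (16,6) 0 ''
  22: (6,12) 2 'ga'
  23: (12,5) 1 'g'
  24: (5,22) 1 'g'
  25: (22,0) 0 ''
  26: (0,24) 1 'h'
  27: (24,23) 1 'h'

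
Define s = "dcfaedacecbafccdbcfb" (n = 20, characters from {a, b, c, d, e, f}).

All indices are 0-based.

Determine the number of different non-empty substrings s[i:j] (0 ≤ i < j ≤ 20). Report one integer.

195

rank→(start, suffix):
  0 → (6, 'acecbafccdbcfb')
  1 → (3, 'aedacecbafccdbcfb')
  2 → (11, 'afccdbcfb')
  3 → (19, 'b')
  4 → (10, 'bafccdbcfb')
  5 → (16, 'bcfb')
  6 → (9, 'cbafccdbcfb')
  7 → (13, 'ccdbcfb')
  8 → (14, 'cdbcfb')
  9 → (7, 'cecbafccdbcfb')
  10 → (1, 'cfaedacecbafccdbcfb')
  11 → (17, 'cfb')
  12 → (5, 'dacecbafccdbcfb')
  13 → (15, 'dbcfb')
  14 → (0, 'dcfaedacecbafccdbcfb')
  15 → (8, 'ecbafccdbcfb')
  16 → (4, 'edacecbafccdbcfb')
  17 → (2, 'faedacecbafccdbcfb')
  18 → (18, 'fb')
  19 → (12, 'fccdbcfb')

SA = [6, 3, 11, 19, 10, 16, 9, 13, 14, 7, 1, 17, 5, 15, 0, 8, 4, 2, 18, 12]
[i] adj suffixes → lcp
  [1] 6/3 → 1 ('a')
  [2] 3/11 → 1 ('a')
  [3] 11/19 → 0 ('')
  [4] 19/10 → 1 ('b')
  [5] 10/16 → 1 ('b')
  [6] 16/9 → 0 ('')
  [7] 9/13 → 1 ('c')
  [8] 13/14 → 1 ('c')
  [9] 14/7 → 1 ('c')
  [10] 7/1 → 1 ('c')
  [11] 1/17 → 2 ('cf')
  [12] 17/5 → 0 ('')
  [13] 5/15 → 1 ('d')
  [14] 15/0 → 1 ('d')
  [15] 0/8 → 0 ('')
  [16] 8/4 → 1 ('e')
  [17] 4/2 → 0 ('')
  [18] 2/18 → 1 ('f')
  [19] 18/12 → 1 ('f')

n(n+1)/2 = 20·21/2 = 210
Σ LCP = 0 + 1 + 1 + 0 + 1 + 1 + 0 + 1 + 1 + 1 + 1 + 2 + 0 + 1 + 1 + 0 + 1 + 0 + 1 + 1 = 15
distinct = 210 − 15 = 195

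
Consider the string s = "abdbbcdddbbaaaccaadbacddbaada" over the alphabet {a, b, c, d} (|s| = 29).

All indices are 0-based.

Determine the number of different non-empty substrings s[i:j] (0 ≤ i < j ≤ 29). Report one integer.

390

sorted suffixes:
  #0 SA[0]=28  'a'
  #1 SA[1]=11  'aaaccaadbacddbaada'
  #2 SA[2]=12  'aaccaadbacddbaada'
  #3 SA[3]=25  'aada'
  #4 SA[4]=16  'aadbacddbaada'
  #5 SA[5]=0  'abdbbcdddbbaaaccaadbacddbaada'
  #6 SA[6]=13  'accaadbacddbaada'
  #7 SA[7]=20  'acddbaada'
  #8 SA[8]=26  'ada'
  #9 SA[9]=17  'adbacddbaada'
  #10 SA[10]=10  'baaaccaadbacddbaada'
  #11 SA[11]=24  'baada'
  #12 SA[12]=19  'bacddbaada'
  #13 SA[13]=9  'bbaaaccaadbacddbaada'
  #14 SA[14]=3  'bbcdddbbaaaccaadbacddbaada'
  #15 SA[15]=4  'bcdddbbaaaccaadbacddbaada'
  #16 SA[16]=1  'bdbbcdddbbaaaccaadbacddbaada'
  #17 SA[17]=15  'caadbacddbaada'
  #18 SA[18]=14  'ccaadbacddbaada'
  #19 SA[19]=21  'cddbaada'
  #20 SA[20]=5  'cdddbbaaaccaadbacddbaada'
  #21 SA[21]=27  'da'
  #22 SA[22]=23  'dbaada'
  #23 SA[23]=18  'dbacddbaada'
  #24 SA[24]=8  'dbbaaaccaadbacddbaada'
  #25 SA[25]=2  'dbbcdddbbaaaccaadbacddbaada'
  #26 SA[26]=22  'ddbaada'
  #27 SA[27]=7  'ddbbaaaccaadbacddbaada'
  #28 SA[28]=6  'dddbbaaaccaadbacddbaada'

SA = [28, 11, 12, 25, 16, 0, 13, 20, 26, 17, 10, 24, 19, 9, 3, 4, 1, 15, 14, 21, 5, 27, 23, 18, 8, 2, 22, 7, 6]
rank  pair      lcp
   1  s[28:],s[11:]  1  'a'
   2  s[11:],s[12:]  2  'aa'
   3  s[12:],s[25:]  2  'aa'
   4  s[25:],s[16:]  3  'aad'
   5  s[16:],s[0:]  1  'a'
   6  s[0:],s[13:]  1  'a'
   7  s[13:],s[20:]  2  'ac'
   8  s[20:],s[26:]  1  'a'
   9  s[26:],s[17:]  2  'ad'
  10  s[17:],s[10:]  0  ''
  11  s[10:],s[24:]  3  'baa'
  12  s[24:],s[19:]  2  'ba'
  13  s[19:],s[9:]  1  'b'
  14  s[9:],s[3:]  2  'bb'
  15  s[3:],s[4:]  1  'b'
  16  s[4:],s[1:]  1  'b'
  17  s[1:],s[15:]  0  ''
  18  s[15:],s[14:]  1  'c'
  19  s[14:],s[21:]  1  'c'
  20  s[21:],s[5:]  3  'cdd'
  21  s[5:],s[27:]  0  ''
  22  s[27:],s[23:]  1  'd'
  23  s[23:],s[18:]  3  'dba'
  24  s[18:],s[8:]  2  'db'
  25  s[8:],s[2:]  3  'dbb'
  26  s[2:],s[22:]  1  'd'
  27  s[22:],s[7:]  3  'ddb'
  28  s[7:],s[6:]  2  'dd'

n(n+1)/2 = 29·30/2 = 435
Σ LCP = 0 + 1 + 2 + 2 + 3 + 1 + 1 + 2 + 1 + 2 + 0 + 3 + 2 + 1 + 2 + 1 + 1 + 0 + 1 + 1 + 3 + 0 + 1 + 3 + 2 + 3 + 1 + 3 + 2 = 45
distinct = 435 − 45 = 390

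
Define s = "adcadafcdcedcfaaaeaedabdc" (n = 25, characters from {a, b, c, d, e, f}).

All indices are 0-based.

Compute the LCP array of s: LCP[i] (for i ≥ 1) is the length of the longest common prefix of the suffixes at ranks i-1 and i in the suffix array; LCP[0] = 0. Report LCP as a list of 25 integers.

rank | idx | suffix
   0 |  14 | aaaeaedabdc
   1 |  15 | aaeaedabdc
   2 |  21 | abdc
   3 |   3 | adafcdcedcfaaaeaedabdc
   4 |   0 | adcadafcdcedcfaaaeaedabdc
   5 |  16 | aeaedabdc
   6 |  18 | aedabdc
   7 |   5 | afcdcedcfaaaeaedabdc
   8 |  22 | bdc
   9 |  24 | c
  10 |   2 | cadafcdcedcfaaaeaedabdc
  11 |   7 | cdcedcfaaaeaedabdc
  12 |   9 | cedcfaaaeaedabdc
  13 |  12 | cfaaaeaedabdc
  14 |  20 | dabdc
  15 |   4 | dafcdcedcfaaaeaedabdc
  16 |  23 | dc
  17 |   1 | dcadafcdcedcfaaaeaedabdc
  18 |   8 | dcedcfaaaeaedabdc
  19 |  11 | dcfaaaeaedabdc
  20 |  17 | eaedabdc
  21 |  19 | edabdc
  22 |  10 | edcfaaaeaedabdc
  23 |  13 | faaaeaedabdc
  24 |   6 | fcdcedcfaaaeaedabdc

SA = [14, 15, 21, 3, 0, 16, 18, 5, 22, 24, 2, 7, 9, 12, 20, 4, 23, 1, 8, 11, 17, 19, 10, 13, 6]
[i] adj suffixes → lcp
  [1] 14/15 → 2 ('aa')
  [2] 15/21 → 1 ('a')
  [3] 21/3 → 1 ('a')
  [4] 3/0 → 2 ('ad')
  [5] 0/16 → 1 ('a')
  [6] 16/18 → 2 ('ae')
  [7] 18/5 → 1 ('a')
  [8] 5/22 → 0 ('')
  [9] 22/24 → 0 ('')
  [10] 24/2 → 1 ('c')
  [11] 2/7 → 1 ('c')
  [12] 7/9 → 1 ('c')
  [13] 9/12 → 1 ('c')
  [14] 12/20 → 0 ('')
  [15] 20/4 → 2 ('da')
  [16] 4/23 → 1 ('d')
  [17] 23/1 → 2 ('dc')
  [18] 1/8 → 2 ('dc')
  [19] 8/11 → 2 ('dc')
  [20] 11/17 → 0 ('')
  [21] 17/19 → 1 ('e')
  [22] 19/10 → 2 ('ed')
  [23] 10/13 → 0 ('')
  [24] 13/6 → 1 ('f')

[0, 2, 1, 1, 2, 1, 2, 1, 0, 0, 1, 1, 1, 1, 0, 2, 1, 2, 2, 2, 0, 1, 2, 0, 1]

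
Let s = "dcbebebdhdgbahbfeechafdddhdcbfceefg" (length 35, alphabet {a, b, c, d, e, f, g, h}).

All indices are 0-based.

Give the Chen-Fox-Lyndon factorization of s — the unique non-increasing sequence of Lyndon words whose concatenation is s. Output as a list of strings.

["d", "c", "be", "be", "bdhdg", "b", "ahbfeech", "afdddhdcbfceefg"]

emit factor 1: 'd' (i=0, period=1)
emit factor 2: 'c' (i=1, period=1)
emit factor 3: 'be' (i=2, period=2)
emit factor 4: 'be' (i=4, period=2)
emit factor 5: 'bdhdg' (i=6, period=5)
emit factor 6: 'b' (i=11, period=1)
emit factor 7: 'ahbfeech' (i=12, period=8)
emit factor 8: 'afdddhdcbfceefg' (i=20, period=15)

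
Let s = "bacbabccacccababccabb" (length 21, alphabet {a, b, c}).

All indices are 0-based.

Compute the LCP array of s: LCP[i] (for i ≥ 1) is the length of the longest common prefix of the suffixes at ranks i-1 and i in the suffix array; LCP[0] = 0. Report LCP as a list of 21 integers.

rank | idx | suffix
   0 |  12 | ababccabb
   1 |  18 | abb
   2 |  14 | abccabb
   3 |   4 | abccacccababccabb
   4 |   1 | acbabccacccababccabb
   5 |   8 | acccababccabb
   6 |  20 | b
   7 |  13 | babccabb
   8 |   3 | babccacccababccabb
   9 |   0 | bacbabccacccababccabb
  10 |  19 | bb
  11 |  15 | bccabb
  12 |   5 | bccacccababccabb
  13 |  11 | cababccabb
  14 |  17 | cabb
  15 |   7 | cacccababccabb
  16 |   2 | cbabccacccababccabb
  17 |  10 | ccababccabb
  18 |  16 | ccabb
  19 |   6 | ccacccababccabb
  20 |   9 | cccababccabb

SA = [12, 18, 14, 4, 1, 8, 20, 13, 3, 0, 19, 15, 5, 11, 17, 7, 2, 10, 16, 6, 9]
rank  pair      lcp
   1  s[12:],s[18:]  2  'ab'
   2  s[18:],s[14:]  2  'ab'
   3  s[14:],s[4:]  5  'abcca'
   4  s[4:],s[1:]  1  'a'
   5  s[1:],s[8:]  2  'ac'
   6  s[8:],s[20:]  0  ''
   7  s[20:],s[13:]  1  'b'
   8  s[13:],s[3:]  6  'babcca'
   9  s[3:],s[0:]  2  'ba'
  10  s[0:],s[19:]  1  'b'
  11  s[19:],s[15:]  1  'b'
  12  s[15:],s[5:]  4  'bcca'
  13  s[5:],s[11:]  0  ''
  14  s[11:],s[17:]  3  'cab'
  15  s[17:],s[7:]  2  'ca'
  16  s[7:],s[2:]  1  'c'
  17  s[2:],s[10:]  1  'c'
  18  s[10:],s[16:]  4  'ccab'
  19  s[16:],s[6:]  3  'cca'
  20  s[6:],s[9:]  2  'cc'

[0, 2, 2, 5, 1, 2, 0, 1, 6, 2, 1, 1, 4, 0, 3, 2, 1, 1, 4, 3, 2]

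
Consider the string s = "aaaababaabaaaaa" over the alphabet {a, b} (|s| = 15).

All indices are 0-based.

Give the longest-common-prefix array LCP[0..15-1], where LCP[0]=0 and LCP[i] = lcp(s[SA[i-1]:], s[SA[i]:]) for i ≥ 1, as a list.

rank→(start, suffix):
  0 → (14, 'a')
  1 → (13, 'aa')
  2 → (12, 'aaa')
  3 → (11, 'aaaa')
  4 → (10, 'aaaaa')
  5 → (0, 'aaaababaabaaaaa')
  6 → (1, 'aaababaabaaaaa')
  7 → (7, 'aabaaaaa')
  8 → (2, 'aababaabaaaaa')
  9 → (8, 'abaaaaa')
  10 → (5, 'abaabaaaaa')
  11 → (3, 'ababaabaaaaa')
  12 → (9, 'baaaaa')
  13 → (6, 'baabaaaaa')
  14 → (4, 'babaabaaaaa')

SA = [14, 13, 12, 11, 10, 0, 1, 7, 2, 8, 5, 3, 9, 6, 4]
rank  pair      lcp
   1  s[14:],s[13:]  1  'a'
   2  s[13:],s[12:]  2  'aa'
   3  s[12:],s[11:]  3  'aaa'
   4  s[11:],s[10:]  4  'aaaa'
   5  s[10:],s[0:]  4  'aaaa'
   6  s[0:],s[1:]  3  'aaa'
   7  s[1:],s[7:]  2  'aa'
   8  s[7:],s[2:]  4  'aaba'
   9  s[2:],s[8:]  1  'a'
  10  s[8:],s[5:]  4  'abaa'
  11  s[5:],s[3:]  3  'aba'
  12  s[3:],s[9:]  0  ''
  13  s[9:],s[6:]  3  'baa'
  14  s[6:],s[4:]  2  'ba'

[0, 1, 2, 3, 4, 4, 3, 2, 4, 1, 4, 3, 0, 3, 2]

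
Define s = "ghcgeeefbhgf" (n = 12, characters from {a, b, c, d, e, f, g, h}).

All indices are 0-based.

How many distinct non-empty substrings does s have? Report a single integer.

71

rank→(start, suffix):
  0 → (8, 'bhgf')
  1 → (2, 'cgeeefbhgf')
  2 → (4, 'eeefbhgf')
  3 → (5, 'eefbhgf')
  4 → (6, 'efbhgf')
  5 → (11, 'f')
  6 → (7, 'fbhgf')
  7 → (3, 'geeefbhgf')
  8 → (10, 'gf')
  9 → (0, 'ghcgeeefbhgf')
  10 → (1, 'hcgeeefbhgf')
  11 → (9, 'hgf')

SA = [8, 2, 4, 5, 6, 11, 7, 3, 10, 0, 1, 9]
rank  pair      lcp
   1  s[8:],s[2:]  0  ''
   2  s[2:],s[4:]  0  ''
   3  s[4:],s[5:]  2  'ee'
   4  s[5:],s[6:]  1  'e'
   5  s[6:],s[11:]  0  ''
   6  s[11:],s[7:]  1  'f'
   7  s[7:],s[3:]  0  ''
   8  s[3:],s[10:]  1  'g'
   9  s[10:],s[0:]  1  'g'
  10  s[0:],s[1:]  0  ''
  11  s[1:],s[9:]  1  'h'

n(n+1)/2 = 12·13/2 = 78
Σ LCP = 0 + 0 + 0 + 2 + 1 + 0 + 1 + 0 + 1 + 1 + 0 + 1 = 7
distinct = 78 − 7 = 71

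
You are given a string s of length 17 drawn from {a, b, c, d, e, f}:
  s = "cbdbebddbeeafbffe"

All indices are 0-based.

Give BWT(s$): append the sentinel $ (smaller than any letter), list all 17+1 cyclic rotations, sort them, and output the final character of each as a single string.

eeceddf$bdbfebbafb

rank  rotation            last
    0  $cbdbebddbeeafbffe  e
    1  afbffe$cbdbebddbee  e
    2  bdbebddbeeafbffe$c  c
    3  bddbeeafbffe$cbdbe  e
    4  bebddbeeafbffe$cbd  d
    5  beeafbffe$cbdbebdd  d
    6  bffe$cbdbebddbeeaf  f
    7  cbdbebddbeeafbffe$  $
    8  dbebddbeeafbffe$cb  b
    9  dbeeafbffe$cbdbebd  d
   10  ddbeeafbffe$cbdbeb  b
   11  e$cbdbebddbeeafbff  f
   12  eafbffe$cbdbebddbe  e
   13  ebddbeeafbffe$cbdb  b
   14  eeafbffe$cbdbebddb  b
   15  fbffe$cbdbebddbeea  a
   16  fe$cbdbebddbeeafbf  f
   17  ffe$cbdbebddbeeafb  b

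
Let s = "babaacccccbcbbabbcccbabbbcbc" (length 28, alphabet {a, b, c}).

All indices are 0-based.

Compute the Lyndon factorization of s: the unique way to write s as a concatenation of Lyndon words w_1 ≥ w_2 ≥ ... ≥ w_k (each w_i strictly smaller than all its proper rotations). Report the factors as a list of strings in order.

emit factor 1: 'b' (i=0, period=1)
emit factor 2: 'ab' (i=1, period=2)
emit factor 3: 'aacccccbcbbabbcccbabbbcbc' (i=3, period=25)

["b", "ab", "aacccccbcbbabbcccbabbbcbc"]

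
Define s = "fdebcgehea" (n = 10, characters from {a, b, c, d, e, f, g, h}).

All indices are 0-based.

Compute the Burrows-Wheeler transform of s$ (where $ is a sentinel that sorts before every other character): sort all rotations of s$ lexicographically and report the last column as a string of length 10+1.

aeebfhdg$ce

rank  rotation     last
    0  $fdebcgehea  a
    1  a$fdebcgehe  e
    2  bcgehea$fde  e
    3  cgehea$fdeb  b
    4  debcgehea$f  f
    5  ea$fdebcgeh  h
    6  ebcgehea$fd  d
    7  ehea$fdebcg  g
    8  fdebcgehea$  $
    9  gehea$fdebc  c
   10  hea$fdebcge  e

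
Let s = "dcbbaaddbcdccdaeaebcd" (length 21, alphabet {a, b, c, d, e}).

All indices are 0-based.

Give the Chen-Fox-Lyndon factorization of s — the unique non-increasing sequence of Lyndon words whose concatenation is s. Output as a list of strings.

emit factor 1: 'd' (i=0, period=1)
emit factor 2: 'c' (i=1, period=1)
emit factor 3: 'b' (i=2, period=1)
emit factor 4: 'b' (i=3, period=1)
emit factor 5: 'aaddbcdccdaeaebcd' (i=4, period=17)

["d", "c", "b", "b", "aaddbcdccdaeaebcd"]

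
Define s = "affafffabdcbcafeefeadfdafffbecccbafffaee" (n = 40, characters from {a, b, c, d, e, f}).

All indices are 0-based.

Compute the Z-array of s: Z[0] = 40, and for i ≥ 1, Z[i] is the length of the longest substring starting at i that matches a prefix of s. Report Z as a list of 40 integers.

Z[0]=40
i=1: outside box; Z[1]=0
i=2: outside box; Z[2]=0
i=3: outside box; Z[3]=3 extend→box=[3,6)
i=4: min(r-i=2, Z[1]=0)=0; Z[4]=0
i=5: min(r-i=1, Z[2]=0)=0; Z[5]=0
i=6: outside box; Z[6]=0
i=7: outside box; Z[7]=1 extend→box=[7,8)
i=8: outside box; Z[8]=0
i=9: outside box; Z[9]=0
i=10: outside box; Z[10]=0
i=11: outside box; Z[11]=0
i=12: outside box; Z[12]=0
i=13: outside box; Z[13]=2 extend→box=[13,15)
i=14: min(r-i=1, Z[1]=0)=0; Z[14]=0
i=15: outside box; Z[15]=0
i=16: outside box; Z[16]=0
i=17: outside box; Z[17]=0
i=18: outside box; Z[18]=0
i=19: outside box; Z[19]=1 extend→box=[19,20)
i=20: outside box; Z[20]=0
i=21: outside box; Z[21]=0
i=22: outside box; Z[22]=0
i=23: outside box; Z[23]=3 extend→box=[23,26)
i=24: min(r-i=2, Z[1]=0)=0; Z[24]=0
i=25: min(r-i=1, Z[2]=0)=0; Z[25]=0
i=26: outside box; Z[26]=0
i=27: outside box; Z[27]=0
i=28: outside box; Z[28]=0
i=29: outside box; Z[29]=0
i=30: outside box; Z[30]=0
i=31: outside box; Z[31]=0
i=32: outside box; Z[32]=0
i=33: outside box; Z[33]=3 extend→box=[33,36)
i=34: min(r-i=2, Z[1]=0)=0; Z[34]=0
i=35: min(r-i=1, Z[2]=0)=0; Z[35]=0
i=36: outside box; Z[36]=0
i=37: outside box; Z[37]=1 extend→box=[37,38)
i=38: outside box; Z[38]=0
i=39: outside box; Z[39]=0

[40, 0, 0, 3, 0, 0, 0, 1, 0, 0, 0, 0, 0, 2, 0, 0, 0, 0, 0, 1, 0, 0, 0, 3, 0, 0, 0, 0, 0, 0, 0, 0, 0, 3, 0, 0, 0, 1, 0, 0]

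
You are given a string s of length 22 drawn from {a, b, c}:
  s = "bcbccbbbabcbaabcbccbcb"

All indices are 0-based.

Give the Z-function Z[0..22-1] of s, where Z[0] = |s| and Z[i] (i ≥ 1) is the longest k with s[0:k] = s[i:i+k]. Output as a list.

Z[0]=22
i=1: outside box; Z[1]=0
i=2: outside box; Z[2]=2 grow→box=[2,4)
i=3: min(r-i=1, Z[1]=0)=0; Z[3]=0
i=4: outside box; Z[4]=0
i=5: outside box; Z[5]=1 grow→box=[5,6)
i=6: outside box; Z[6]=1 grow→box=[6,7)
i=7: outside box; Z[7]=1 grow→box=[7,8)
i=8: outside box; Z[8]=0
i=9: outside box; Z[9]=3 grow→box=[9,12)
i=10: min(r-i=2, Z[1]=0)=0; Z[10]=0
i=11: min(r-i=1, Z[2]=2)=1; Z[11]=1
i=12: outside box; Z[12]=0
i=13: outside box; Z[13]=0
i=14: outside box; Z[14]=6 grow→box=[14,20)
i=15: min(r-i=5, Z[1]=0)=0; Z[15]=0
i=16: min(r-i=4, Z[2]=2)=2; Z[16]=2
i=17: min(r-i=3, Z[3]=0)=0; Z[17]=0
i=18: min(r-i=2, Z[4]=0)=0; Z[18]=0
i=19: min(r-i=1, Z[5]=1)=1; Z[19]=3 grow→box=[19,22)
i=20: min(r-i=2, Z[1]=0)=0; Z[20]=0
i=21: min(r-i=1, Z[2]=2)=1; Z[21]=1

[22, 0, 2, 0, 0, 1, 1, 1, 0, 3, 0, 1, 0, 0, 6, 0, 2, 0, 0, 3, 0, 1]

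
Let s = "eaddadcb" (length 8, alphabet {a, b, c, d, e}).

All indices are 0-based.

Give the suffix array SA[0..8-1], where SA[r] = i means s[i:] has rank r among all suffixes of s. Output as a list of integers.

[4, 1, 7, 6, 3, 5, 2, 0]

sorted suffixes:
  #0 SA[0]=4  'adcb'
  #1 SA[1]=1  'addadcb'
  #2 SA[2]=7  'b'
  #3 SA[3]=6  'cb'
  #4 SA[4]=3  'dadcb'
  #5 SA[5]=5  'dcb'
  #6 SA[6]=2  'ddadcb'
  #7 SA[7]=0  'eaddadcb'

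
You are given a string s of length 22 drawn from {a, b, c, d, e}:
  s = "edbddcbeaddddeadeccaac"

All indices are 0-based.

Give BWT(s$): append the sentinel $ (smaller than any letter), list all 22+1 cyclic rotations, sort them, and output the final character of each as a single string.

rank  rotation                 last
    0  $edbddcbeaddddeadeccaac  c
    1  aac$edbddcbeaddddeadecc  c
    2  ac$edbddcbeaddddeadecca  a
    3  addddeadeccaac$edbddcbe  e
    4  adeccaac$edbddcbeadddde  e
    5  bddcbeaddddeadeccaac$ed  d
    6  beaddddeadeccaac$edbddc  c
    7  c$edbddcbeaddddeadeccaa  a
    8  caac$edbddcbeaddddeadec  c
    9  cbeaddddeadeccaac$edbdd  d
   10  ccaac$edbddcbeaddddeade  e
   11  dbddcbeaddddeadeccaac$e  e
   12  dcbeaddddeadeccaac$edbd  d
   13  ddcbeaddddeadeccaac$edb  b
   14  ddddeadeccaac$edbddcbea  a
   15  dddeadeccaac$edbddcbead  d
   16  ddeadeccaac$edbddcbeadd  d
   17  deadeccaac$edbddcbeaddd  d
   18  deccaac$edbddcbeaddddea  a
   19  eaddddeadeccaac$edbddcb  b
   20  eadeccaac$edbddcbeadddd  d
   21  eccaac$edbddcbeaddddead  d
   22  edbddcbeaddddeadeccaac$  $

ccaeedcacdeedbadddabdd$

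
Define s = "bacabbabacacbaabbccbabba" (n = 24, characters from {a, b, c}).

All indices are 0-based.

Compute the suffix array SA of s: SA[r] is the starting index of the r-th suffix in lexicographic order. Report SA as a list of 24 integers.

rank→(start, suffix):
  0 → (23, 'a')
  1 → (13, 'aabbccbabba')
  2 → (6, 'abacacbaabbccbabba')
  3 → (20, 'abba')
  4 → (3, 'abbabacacbaabbccbabba')
  5 → (14, 'abbccbabba')
  6 → (1, 'acabbabacacbaabbccbabba')
  7 → (8, 'acacbaabbccbabba')
  8 → (10, 'acbaabbccbabba')
  9 → (22, 'ba')
  10 → (12, 'baabbccbabba')
  11 → (5, 'babacacbaabbccbabba')
  12 → (19, 'babba')
  13 → (0, 'bacabbabacacbaabbccbabba')
  14 → (7, 'bacacbaabbccbabba')
  15 → (21, 'bba')
  16 → (4, 'bbabacacbaabbccbabba')
  17 → (15, 'bbccbabba')
  18 → (16, 'bccbabba')
  19 → (2, 'cabbabacacbaabbccbabba')
  20 → (9, 'cacbaabbccbabba')
  21 → (11, 'cbaabbccbabba')
  22 → (18, 'cbabba')
  23 → (17, 'ccbabba')

[23, 13, 6, 20, 3, 14, 1, 8, 10, 22, 12, 5, 19, 0, 7, 21, 4, 15, 16, 2, 9, 11, 18, 17]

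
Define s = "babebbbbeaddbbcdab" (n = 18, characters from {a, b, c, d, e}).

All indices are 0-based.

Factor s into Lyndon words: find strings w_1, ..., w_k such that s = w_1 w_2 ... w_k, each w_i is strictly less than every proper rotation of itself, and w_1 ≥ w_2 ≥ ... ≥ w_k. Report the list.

["b", "abebbbbeaddbbcd", "ab"]

emit factor 1: 'b' (i=0, period=1)
emit factor 2: 'abebbbbeaddbbcd' (i=1, period=15)
emit factor 3: 'ab' (i=16, period=2)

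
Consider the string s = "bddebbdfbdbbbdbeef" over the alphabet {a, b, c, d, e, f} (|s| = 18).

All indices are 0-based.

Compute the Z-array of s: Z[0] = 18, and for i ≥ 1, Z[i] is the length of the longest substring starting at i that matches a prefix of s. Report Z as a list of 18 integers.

[18, 0, 0, 0, 1, 2, 0, 0, 2, 0, 1, 1, 2, 0, 1, 0, 0, 0]

Z[0]=18
i=1: fresh scan; Z[1]=0
i=2: fresh scan; Z[2]=0
i=3: fresh scan; Z[3]=0
i=4: fresh scan; Z[4]=1 scan→box=[4,5)
i=5: fresh scan; Z[5]=2 scan→box=[5,7)
i=6: min(r-i=1, Z[1]=0)=0; Z[6]=0
i=7: fresh scan; Z[7]=0
i=8: fresh scan; Z[8]=2 scan→box=[8,10)
i=9: min(r-i=1, Z[1]=0)=0; Z[9]=0
i=10: fresh scan; Z[10]=1 scan→box=[10,11)
i=11: fresh scan; Z[11]=1 scan→box=[11,12)
i=12: fresh scan; Z[12]=2 scan→box=[12,14)
i=13: min(r-i=1, Z[1]=0)=0; Z[13]=0
i=14: fresh scan; Z[14]=1 scan→box=[14,15)
i=15: fresh scan; Z[15]=0
i=16: fresh scan; Z[16]=0
i=17: fresh scan; Z[17]=0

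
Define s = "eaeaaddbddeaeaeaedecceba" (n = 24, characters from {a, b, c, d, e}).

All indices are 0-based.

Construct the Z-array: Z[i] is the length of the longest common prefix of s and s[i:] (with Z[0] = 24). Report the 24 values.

Z[0]=24
i=1: outside box; Z[1]=0
i=2: outside box; Z[2]=2 scan→box=[2,4)
i=3: min(r-i=1, Z[1]=0)=0; Z[3]=0
i=4: outside box; Z[4]=0
i=5: outside box; Z[5]=0
i=6: outside box; Z[6]=0
i=7: outside box; Z[7]=0
i=8: outside box; Z[8]=0
i=9: outside box; Z[9]=0
i=10: outside box; Z[10]=4 scan→box=[10,14)
i=11: min(r-i=3, Z[1]=0)=0; Z[11]=0
i=12: min(r-i=2, Z[2]=2)=2; Z[12]=4 scan→box=[12,16)
i=13: min(r-i=3, Z[1]=0)=0; Z[13]=0
i=14: min(r-i=2, Z[2]=2)=2; Z[14]=3 scan→box=[14,17)
i=15: min(r-i=2, Z[1]=0)=0; Z[15]=0
i=16: min(r-i=1, Z[2]=2)=1; Z[16]=1
i=17: outside box; Z[17]=0
i=18: outside box; Z[18]=1 scan→box=[18,19)
i=19: outside box; Z[19]=0
i=20: outside box; Z[20]=0
i=21: outside box; Z[21]=1 scan→box=[21,22)
i=22: outside box; Z[22]=0
i=23: outside box; Z[23]=0

[24, 0, 2, 0, 0, 0, 0, 0, 0, 0, 4, 0, 4, 0, 3, 0, 1, 0, 1, 0, 0, 1, 0, 0]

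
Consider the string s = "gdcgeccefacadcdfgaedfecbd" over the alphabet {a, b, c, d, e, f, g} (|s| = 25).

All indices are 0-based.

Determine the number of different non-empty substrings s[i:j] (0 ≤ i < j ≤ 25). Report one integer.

rank→(start, suffix):
  0 → (9, 'acadcdfgaedfecbd')
  1 → (11, 'adcdfgaedfecbd')
  2 → (17, 'aedfecbd')
  3 → (23, 'bd')
  4 → (10, 'cadcdfgaedfecbd')
  5 → (22, 'cbd')
  6 → (5, 'ccefacadcdfgaedfecbd')
  7 → (13, 'cdfgaedfecbd')
  8 → (6, 'cefacadcdfgaedfecbd')
  9 → (2, 'cgeccefacadcdfgaedfecbd')
  10 → (24, 'd')
  11 → (12, 'dcdfgaedfecbd')
  12 → (1, 'dcgeccefacadcdfgaedfecbd')
  13 → (19, 'dfecbd')
  14 → (14, 'dfgaedfecbd')
  15 → (21, 'ecbd')
  16 → (4, 'eccefacadcdfgaedfecbd')
  17 → (18, 'edfecbd')
  18 → (7, 'efacadcdfgaedfecbd')
  19 → (8, 'facadcdfgaedfecbd')
  20 → (20, 'fecbd')
  21 → (15, 'fgaedfecbd')
  22 → (16, 'gaedfecbd')
  23 → (0, 'gdcgeccefacadcdfgaedfecbd')
  24 → (3, 'geccefacadcdfgaedfecbd')

SA = [9, 11, 17, 23, 10, 22, 5, 13, 6, 2, 24, 12, 1, 19, 14, 21, 4, 18, 7, 8, 20, 15, 16, 0, 3]
i: (SA[i-1],SA[i]) lcp shared
  1: (9,11) 1 'a'
  2: (11,17) 1 'a'
  3: (17,23) 0 ''
  4: (23,10) 0 ''
  5: (10,22) 1 'c'
  6: (22,5) 1 'c'
  7: (5,13) 1 'c'
  8: (13,6) 1 'c'
  9: (6,2) 1 'c'
  10: (2,24) 0 ''
  11: (24,12) 1 'd'
  12: (12,1) 2 'dc'
  13: (1,19) 1 'd'
  14: (19,14) 2 'df'
  15: (14,21) 0 ''
  16: (21,4) 2 'ec'
  17: (4,18) 1 'e'
  18: (18,7) 1 'e'
  19: (7,8) 0 ''
  20: (8,20) 1 'f'
  21: (20,15) 1 'f'
  22: (15,16) 0 ''
  23: (16,0) 1 'g'
  24: (0,3) 1 'g'

n(n+1)/2 = 25·26/2 = 325
Σ LCP = 0 + 1 + 1 + 0 + 0 + 1 + 1 + 1 + 1 + 1 + 0 + 1 + 2 + 1 + 2 + 0 + 2 + 1 + 1 + 0 + 1 + 1 + 0 + 1 + 1 = 21
distinct = 325 − 21 = 304

304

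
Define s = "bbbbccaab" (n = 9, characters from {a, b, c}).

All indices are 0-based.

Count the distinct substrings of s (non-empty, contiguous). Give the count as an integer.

sorted suffixes:
  #0 SA[0]=6  'aab'
  #1 SA[1]=7  'ab'
  #2 SA[2]=8  'b'
  #3 SA[3]=0  'bbbbccaab'
  #4 SA[4]=1  'bbbccaab'
  #5 SA[5]=2  'bbccaab'
  #6 SA[6]=3  'bccaab'
  #7 SA[7]=5  'caab'
  #8 SA[8]=4  'ccaab'

SA = [6, 7, 8, 0, 1, 2, 3, 5, 4]
i: (SA[i-1],SA[i]) lcp shared
  1: (6,7) 1 'a'
  2: (7,8) 0 ''
  3: (8,0) 1 'b'
  4: (0,1) 3 'bbb'
  5: (1,2) 2 'bb'
  6: (2,3) 1 'b'
  7: (3,5) 0 ''
  8: (5,4) 1 'c'

n(n+1)/2 = 9·10/2 = 45
Σ LCP = 0 + 1 + 0 + 1 + 3 + 2 + 1 + 0 + 1 = 9
distinct = 45 − 9 = 36

36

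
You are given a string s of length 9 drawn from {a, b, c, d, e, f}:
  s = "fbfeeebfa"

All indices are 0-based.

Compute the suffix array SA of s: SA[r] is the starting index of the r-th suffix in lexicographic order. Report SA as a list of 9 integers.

[8, 6, 1, 5, 4, 3, 7, 0, 2]

rank | idx | suffix
   0 |   8 | a
   1 |   6 | bfa
   2 |   1 | bfeeebfa
   3 |   5 | ebfa
   4 |   4 | eebfa
   5 |   3 | eeebfa
   6 |   7 | fa
   7 |   0 | fbfeeebfa
   8 |   2 | feeebfa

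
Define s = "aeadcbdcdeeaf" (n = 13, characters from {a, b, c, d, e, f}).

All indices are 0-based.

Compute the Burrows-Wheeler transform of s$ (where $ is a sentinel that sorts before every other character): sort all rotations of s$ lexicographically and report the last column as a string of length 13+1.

fe$ecddabcaeda

rank  rotation        last
    0  $aeadcbdcdeeaf  f
    1  adcbdcdeeaf$ae  e
    2  aeadcbdcdeeaf$  $
    3  af$aeadcbdcdee  e
    4  bdcdeeaf$aeadc  c
    5  cbdcdeeaf$aead  d
    6  cdeeaf$aeadcbd  d
    7  dcbdcdeeaf$aea  a
    8  dcdeeaf$aeadcb  b
    9  deeaf$aeadcbdc  c
   10  eadcbdcdeeaf$a  a
   11  eaf$aeadcbdcde  e
   12  eeaf$aeadcbdcd  d
   13  f$aeadcbdcdeea  a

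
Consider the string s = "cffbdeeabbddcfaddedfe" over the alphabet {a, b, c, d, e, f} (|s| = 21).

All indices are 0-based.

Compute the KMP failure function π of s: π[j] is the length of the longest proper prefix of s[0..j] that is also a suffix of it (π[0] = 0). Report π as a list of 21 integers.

[0, 0, 0, 0, 0, 0, 0, 0, 0, 0, 0, 0, 1, 2, 0, 0, 0, 0, 0, 0, 0]

π[0] = 0
j=1 s[j]='f': π[1]=0 (border '')
j=2 s[j]='f': π[2]=0 (border '')
j=3 s[j]='b': π[3]=0 (border '')
j=4 s[j]='d': π[4]=0 (border '')
j=5 s[j]='e': π[5]=0 (border '')
j=6 s[j]='e': π[6]=0 (border '')
j=7 s[j]='a': π[7]=0 (border '')
j=8 s[j]='b': π[8]=0 (border '')
j=9 s[j]='b': π[9]=0 (border '')
j=10 s[j]='d': π[10]=0 (border '')
j=11 s[j]='d': π[11]=0 (border '')
j=12 s[j]='c': π[12]=1 (border 'c')
j=13 s[j]='f': π[13]=2 (border 'cf')
j=14 s[j]='a': k: 2→0; π[14]=0 (border '')
j=15 s[j]='d': π[15]=0 (border '')
j=16 s[j]='d': π[16]=0 (border '')
j=17 s[j]='e': π[17]=0 (border '')
j=18 s[j]='d': π[18]=0 (border '')
j=19 s[j]='f': π[19]=0 (border '')
j=20 s[j]='e': π[20]=0 (border '')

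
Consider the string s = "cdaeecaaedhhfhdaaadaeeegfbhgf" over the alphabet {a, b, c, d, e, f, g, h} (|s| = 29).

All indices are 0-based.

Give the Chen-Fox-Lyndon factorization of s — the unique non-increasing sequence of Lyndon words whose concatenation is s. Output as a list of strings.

["cd", "aeec", "aaedhhfhd", "aaadaeeegfbhgf"]

emit factor 1: 'cd' (i=0, period=2)
emit factor 2: 'aeec' (i=2, period=4)
emit factor 3: 'aaedhhfhd' (i=6, period=9)
emit factor 4: 'aaadaeeegfbhgf' (i=15, period=14)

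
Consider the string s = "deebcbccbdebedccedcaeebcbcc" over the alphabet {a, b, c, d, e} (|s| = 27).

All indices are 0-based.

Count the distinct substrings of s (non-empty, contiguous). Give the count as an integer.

327

sorted suffixes:
  #0 SA[0]=19  'aeebcbcc'
  #1 SA[1]=22  'bcbcc'
  #2 SA[2]=3  'bcbccbdebedccedcaeebcbcc'
  #3 SA[3]=24  'bcc'
  #4 SA[4]=5  'bccbdebedccedcaeebcbcc'
  #5 SA[5]=8  'bdebedccedcaeebcbcc'
  #6 SA[6]=11  'bedccedcaeebcbcc'
  #7 SA[7]=26  'c'
  #8 SA[8]=18  'caeebcbcc'
  #9 SA[9]=23  'cbcc'
  #10 SA[10]=4  'cbccbdebedccedcaeebcbcc'
  #11 SA[11]=7  'cbdebedccedcaeebcbcc'
  #12 SA[12]=25  'cc'
  #13 SA[13]=6  'ccbdebedccedcaeebcbcc'
  #14 SA[14]=14  'ccedcaeebcbcc'
  #15 SA[15]=15  'cedcaeebcbcc'
  #16 SA[16]=17  'dcaeebcbcc'
  #17 SA[17]=13  'dccedcaeebcbcc'
  #18 SA[18]=9  'debedccedcaeebcbcc'
  #19 SA[19]=0  'deebcbccbdebedccedcaeebcbcc'
  #20 SA[20]=21  'ebcbcc'
  #21 SA[21]=2  'ebcbccbdebedccedcaeebcbcc'
  #22 SA[22]=10  'ebedccedcaeebcbcc'
  #23 SA[23]=16  'edcaeebcbcc'
  #24 SA[24]=12  'edccedcaeebcbcc'
  #25 SA[25]=20  'eebcbcc'
  #26 SA[26]=1  'eebcbccbdebedccedcaeebcbcc'

SA = [19, 22, 3, 24, 5, 8, 11, 26, 18, 23, 4, 7, 25, 6, 14, 15, 17, 13, 9, 0, 21, 2, 10, 16, 12, 20, 1]
[i] adj suffixes → lcp
  [1] 19/22 → 0 ('')
  [2] 22/3 → 5 ('bcbcc')
  [3] 3/24 → 2 ('bc')
  [4] 24/5 → 3 ('bcc')
  [5] 5/8 → 1 ('b')
  [6] 8/11 → 1 ('b')
  [7] 11/26 → 0 ('')
  [8] 26/18 → 1 ('c')
  [9] 18/23 → 1 ('c')
  [10] 23/4 → 4 ('cbcc')
  [11] 4/7 → 2 ('cb')
  [12] 7/25 → 1 ('c')
  [13] 25/6 → 2 ('cc')
  [14] 6/14 → 2 ('cc')
  [15] 14/15 → 1 ('c')
  [16] 15/17 → 0 ('')
  [17] 17/13 → 2 ('dc')
  [18] 13/9 → 1 ('d')
  [19] 9/0 → 2 ('de')
  [20] 0/21 → 0 ('')
  [21] 21/2 → 6 ('ebcbcc')
  [22] 2/10 → 2 ('eb')
  [23] 10/16 → 1 ('e')
  [24] 16/12 → 3 ('edc')
  [25] 12/20 → 1 ('e')
  [26] 20/1 → 7 ('eebcbcc')

n(n+1)/2 = 27·28/2 = 378
Σ LCP = 0 + 0 + 5 + 2 + 3 + 1 + 1 + 0 + 1 + 1 + 4 + 2 + 1 + 2 + 2 + 1 + 0 + 2 + 1 + 2 + 0 + 6 + 2 + 1 + 3 + 1 + 7 = 51
distinct = 378 − 51 = 327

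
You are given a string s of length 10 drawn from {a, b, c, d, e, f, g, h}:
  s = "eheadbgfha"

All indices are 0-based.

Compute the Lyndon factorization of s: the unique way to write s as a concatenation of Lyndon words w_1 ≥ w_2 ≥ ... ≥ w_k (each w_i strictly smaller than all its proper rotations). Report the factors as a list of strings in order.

emit factor 1: 'eh' (i=0, period=2)
emit factor 2: 'e' (i=2, period=1)
emit factor 3: 'adbgfh' (i=3, period=6)
emit factor 4: 'a' (i=9, period=1)

["eh", "e", "adbgfh", "a"]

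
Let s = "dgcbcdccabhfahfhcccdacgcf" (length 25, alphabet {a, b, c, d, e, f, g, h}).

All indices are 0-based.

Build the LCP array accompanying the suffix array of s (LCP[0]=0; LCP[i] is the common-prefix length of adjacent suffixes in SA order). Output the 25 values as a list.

[0, 1, 1, 0, 1, 0, 1, 1, 2, 2, 1, 2, 1, 1, 0, 1, 1, 0, 1, 1, 0, 2, 0, 1, 2]

rank | idx | suffix
   0 |   8 | abhfahfhcccdacgcf
   1 |  20 | acgcf
   2 |  12 | ahfhcccdacgcf
   3 |   3 | bcdccabhfahfhcccdacgcf
   4 |   9 | bhfahfhcccdacgcf
   5 |   7 | cabhfahfhcccdacgcf
   6 |   2 | cbcdccabhfahfhcccdacgcf
   7 |   6 | ccabhfahfhcccdacgcf
   8 |  16 | cccdacgcf
   9 |  17 | ccdacgcf
  10 |  18 | cdacgcf
  11 |   4 | cdccabhfahfhcccdacgcf
  12 |  23 | cf
  13 |  21 | cgcf
  14 |  19 | dacgcf
  15 |   5 | dccabhfahfhcccdacgcf
  16 |   0 | dgcbcdccabhfahfhcccdacgcf
  17 |  24 | f
  18 |  11 | fahfhcccdacgcf
  19 |  14 | fhcccdacgcf
  20 |   1 | gcbcdccabhfahfhcccdacgcf
  21 |  22 | gcf
  22 |  15 | hcccdacgcf
  23 |  10 | hfahfhcccdacgcf
  24 |  13 | hfhcccdacgcf

SA = [8, 20, 12, 3, 9, 7, 2, 6, 16, 17, 18, 4, 23, 21, 19, 5, 0, 24, 11, 14, 1, 22, 15, 10, 13]
rank  pair      lcp
   1  s[8:],s[20:]  1  'a'
   2  s[20:],s[12:]  1  'a'
   3  s[12:],s[3:]  0  ''
   4  s[3:],s[9:]  1  'b'
   5  s[9:],s[7:]  0  ''
   6  s[7:],s[2:]  1  'c'
   7  s[2:],s[6:]  1  'c'
   8  s[6:],s[16:]  2  'cc'
   9  s[16:],s[17:]  2  'cc'
  10  s[17:],s[18:]  1  'c'
  11  s[18:],s[4:]  2  'cd'
  12  s[4:],s[23:]  1  'c'
  13  s[23:],s[21:]  1  'c'
  14  s[21:],s[19:]  0  ''
  15  s[19:],s[5:]  1  'd'
  16  s[5:],s[0:]  1  'd'
  17  s[0:],s[24:]  0  ''
  18  s[24:],s[11:]  1  'f'
  19  s[11:],s[14:]  1  'f'
  20  s[14:],s[1:]  0  ''
  21  s[1:],s[22:]  2  'gc'
  22  s[22:],s[15:]  0  ''
  23  s[15:],s[10:]  1  'h'
  24  s[10:],s[13:]  2  'hf'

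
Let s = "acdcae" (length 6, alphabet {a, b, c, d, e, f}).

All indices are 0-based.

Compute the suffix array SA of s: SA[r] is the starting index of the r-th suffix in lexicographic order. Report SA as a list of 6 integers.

rank | idx | suffix
   0 |   0 | acdcae
   1 |   4 | ae
   2 |   3 | cae
   3 |   1 | cdcae
   4 |   2 | dcae
   5 |   5 | e

[0, 4, 3, 1, 2, 5]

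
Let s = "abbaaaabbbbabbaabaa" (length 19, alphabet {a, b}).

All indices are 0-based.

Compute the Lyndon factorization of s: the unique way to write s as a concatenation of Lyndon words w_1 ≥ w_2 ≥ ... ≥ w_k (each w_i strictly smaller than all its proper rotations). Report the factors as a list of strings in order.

["abb", "aaaabbbbabbaab", "a", "a"]

emit factor 1: 'abb' (i=0, period=3)
emit factor 2: 'aaaabbbbabbaab' (i=3, period=14)
emit factor 3: 'a' (i=17, period=1)
emit factor 4: 'a' (i=18, period=1)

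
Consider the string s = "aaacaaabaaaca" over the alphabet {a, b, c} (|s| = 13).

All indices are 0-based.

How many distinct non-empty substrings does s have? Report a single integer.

67

sorted suffixes:
  #0 SA[0]=12  'a'
  #1 SA[1]=4  'aaabaaaca'
  #2 SA[2]=8  'aaaca'
  #3 SA[3]=0  'aaacaaabaaaca'
  #4 SA[4]=5  'aabaaaca'
  #5 SA[5]=9  'aaca'
  #6 SA[6]=1  'aacaaabaaaca'
  #7 SA[7]=6  'abaaaca'
  #8 SA[8]=10  'aca'
  #9 SA[9]=2  'acaaabaaaca'
  #10 SA[10]=7  'baaaca'
  #11 SA[11]=11  'ca'
  #12 SA[12]=3  'caaabaaaca'

SA = [12, 4, 8, 0, 5, 9, 1, 6, 10, 2, 7, 11, 3]
rank  pair      lcp
   1  s[12:],s[4:]  1  'a'
   2  s[4:],s[8:]  3  'aaa'
   3  s[8:],s[0:]  5  'aaaca'
   4  s[0:],s[5:]  2  'aa'
   5  s[5:],s[9:]  2  'aa'
   6  s[9:],s[1:]  4  'aaca'
   7  s[1:],s[6:]  1  'a'
   8  s[6:],s[10:]  1  'a'
   9  s[10:],s[2:]  3  'aca'
  10  s[2:],s[7:]  0  ''
  11  s[7:],s[11:]  0  ''
  12  s[11:],s[3:]  2  'ca'

n(n+1)/2 = 13·14/2 = 91
Σ LCP = 0 + 1 + 3 + 5 + 2 + 2 + 4 + 1 + 1 + 3 + 0 + 0 + 2 = 24
distinct = 91 − 24 = 67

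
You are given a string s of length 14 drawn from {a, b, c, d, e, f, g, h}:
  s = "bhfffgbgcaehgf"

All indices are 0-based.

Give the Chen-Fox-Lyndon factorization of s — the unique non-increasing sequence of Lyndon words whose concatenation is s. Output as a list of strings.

["bhfffg", "bgc", "aehgf"]

emit factor 1: 'bhfffg' (i=0, period=6)
emit factor 2: 'bgc' (i=6, period=3)
emit factor 3: 'aehgf' (i=9, period=5)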